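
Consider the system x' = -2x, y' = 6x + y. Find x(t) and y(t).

Coefficient matrix A = [[-2, 0], [6, 1]].
Characteristic polynomial det(A - λI) = λ^2 + λ - 2 = 0.
Eigenvalues λ = -2, 1.
For λ=-2: (A-λI) row 2 is [6, 3], so an eigenvector is (-1, 2).
For λ=1: (A-λI) row 1 is [-3, 0], so an eigenvector is (0, -1).
General solution: c_1e^(-2t)(-1,2) + c_2e^(t)(0,-1).

x(t) = -c_1e^(-2t), y(t) = 2c_1e^(-2t) - c_2e^(t)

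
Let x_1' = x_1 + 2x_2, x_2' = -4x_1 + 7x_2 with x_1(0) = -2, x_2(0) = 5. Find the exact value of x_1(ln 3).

A = [[1,2],[-4,7]]; eigenvalues λ = 5, 3.
Eigenvectors: (1,2) for λ=5, (1,1) for λ=3.
From the initial condition, c_1 = 7, c_2 = -9.
x_1(ln 3) = (7)(3^5)(1) + (-9)(3^3)(1) = 1458.

1458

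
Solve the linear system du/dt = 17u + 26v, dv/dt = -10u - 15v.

Coefficient matrix A = [[17, 26], [-10, -15]].
Characteristic polynomial det(A - λI) = λ^2 - 2λ + 5 = 0.
Eigenvalues λ = 1 ± 2i (complex conjugate pair).
For λ=1+2i: an eigenvector is (3,-2) - i(-2,1) = (3 + 2i, -2 - i).
A real fundamental pair from Re and Im of e^((1+2i)t)v: X_1 = e^(t)(cos(2t)·(3,-2) + sin(2t)·(-2,1)), X_2 = e^(t)(sin(2t)·(3,-2) - cos(2t)·(-2,1)).
General solution: C_1X_1 + C_2X_2.

u(t) = -2C_1e^(t)sin(2t) + 3C_1e^(t)cos(2t) + 3C_2e^(t)sin(2t) + 2C_2e^(t)cos(2t), v(t) = C_1e^(t)sin(2t) - 2C_1e^(t)cos(2t) - 2C_2e^(t)sin(2t) - C_2e^(t)cos(2t)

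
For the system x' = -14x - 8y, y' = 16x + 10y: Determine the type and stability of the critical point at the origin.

A = [[-14,-8],[16,10]]; det(A-λI) = λ^2 + 4λ - 12.
λ = -6, 2: opposite signs.

saddle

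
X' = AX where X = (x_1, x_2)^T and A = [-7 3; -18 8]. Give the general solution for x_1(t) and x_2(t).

x_1(t) = C_1e^(-t) - C_2e^(2t), x_2(t) = 2C_1e^(-t) - 3C_2e^(2t)

Coefficient matrix A = [[-7, 3], [-18, 8]].
Characteristic polynomial det(A - λI) = λ^2 - λ - 2 = 0.
Eigenvalues λ = -1, 2.
For λ=-1: (A-λI) row 1 is [-6, 3], so an eigenvector is (1, 2).
For λ=2: (A-λI) row 1 is [-9, 3], so an eigenvector is (-1, -3).
General solution: C_1e^(-t)(1,2) + C_2e^(2t)(-1,-3).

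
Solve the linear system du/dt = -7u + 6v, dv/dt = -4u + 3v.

u(t) = K_1e^(-t) + 3K_2e^(-3t), v(t) = K_1e^(-t) + 2K_2e^(-3t)

Coefficient matrix A = [[-7, 6], [-4, 3]].
Characteristic polynomial det(A - λI) = λ^2 + 4λ + 3 = 0.
Eigenvalues λ = -1, -3.
For λ=-1: (A-λI) row 1 is [-6, 6], so an eigenvector is (1, 1).
For λ=-3: (A-λI) row 1 is [-4, 6], so an eigenvector is (3, 2).
General solution: K_1e^(-t)(1,1) + K_2e^(-3t)(3,2).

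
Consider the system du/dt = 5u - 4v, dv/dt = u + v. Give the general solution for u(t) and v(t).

u(t) = -2c_1e^(3t) - 2c_2te^(3t) + c_2e^(3t), v(t) = -c_1e^(3t) - c_2te^(3t) + c_2e^(3t)

Coefficient matrix A = [[5, -4], [1, 1]].
Characteristic polynomial det(A - λI) = λ^2 - 6λ + 9 = 0.
Single eigenvalue λ = 3 with algebraic multiplicity 2.
Eigenvector v = (-2,-1); generalized eigenvector w with (A-λI)w=v is (1,1).
General solution: e^(3t)[c_1·v + c_2·(t·v + w)].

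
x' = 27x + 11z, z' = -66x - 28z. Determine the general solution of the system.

Coefficient matrix A = [[27, 11], [-66, -28]].
Characteristic polynomial det(A - λI) = λ^2 + λ - 30 = 0.
Eigenvalues λ = 5, -6.
For λ=5: (A-λI) row 1 is [22, 11], so an eigenvector is (1, -2).
For λ=-6: (A-λI) row 1 is [33, 11], so an eigenvector is (1, -3).
General solution: K_1e^(5t)(1,-2) + K_2e^(-6t)(1,-3).

x(t) = K_1e^(5t) + K_2e^(-6t), z(t) = -2K_1e^(5t) - 3K_2e^(-6t)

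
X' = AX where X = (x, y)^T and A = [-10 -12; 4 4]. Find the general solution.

Coefficient matrix A = [[-10, -12], [4, 4]].
Characteristic polynomial det(A - λI) = λ^2 + 6λ + 8 = 0.
Eigenvalues λ = -2, -4.
For λ=-2: (A-λI) row 1 is [-8, -12], so an eigenvector is (-3, 2).
For λ=-4: (A-λI) row 1 is [-6, -12], so an eigenvector is (2, -1).
General solution: K_1e^(-2t)(-3,2) + K_2e^(-4t)(2,-1).

x(t) = -3K_1e^(-2t) + 2K_2e^(-4t), y(t) = 2K_1e^(-2t) - K_2e^(-4t)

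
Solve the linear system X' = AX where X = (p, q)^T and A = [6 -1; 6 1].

Coefficient matrix A = [[6, -1], [6, 1]].
Characteristic polynomial det(A - λI) = λ^2 - 7λ + 12 = 0.
Eigenvalues λ = 3, 4.
For λ=3: (A-λI) row 1 is [3, -1], so an eigenvector is (1, 3).
For λ=4: (A-λI) row 1 is [2, -1], so an eigenvector is (-1, -2).
General solution: K_1e^(3t)(1,3) + K_2e^(4t)(-1,-2).

p(t) = K_1e^(3t) - K_2e^(4t), q(t) = 3K_1e^(3t) - 2K_2e^(4t)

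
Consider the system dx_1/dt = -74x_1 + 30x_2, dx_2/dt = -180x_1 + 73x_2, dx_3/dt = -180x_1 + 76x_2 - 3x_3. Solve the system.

Coefficient matrix A = [[-74, 30, 0], [-180, 73, 0], [-180, 76, -3]].
det(A - λI) = 0 gives eigenvalues λ = -2, 1, -3.
For λ=-2: eigenvector (5,12,12).
For λ=1: eigenvector (2,5,5).
For λ=-3: eigenvector (0,0,1).
General solution: c_1e^(-2t)(5,12,12) + c_2e^(t)(2,5,5) + c_3e^(-3t)(0,0,1).

x_1(t) = 5c_1e^(-2t) + 2c_2e^(t), x_2(t) = 12c_1e^(-2t) + 5c_2e^(t), x_3(t) = 12c_1e^(-2t) + 5c_2e^(t) + c_3e^(-3t)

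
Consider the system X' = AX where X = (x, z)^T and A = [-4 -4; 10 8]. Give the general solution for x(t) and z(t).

Coefficient matrix A = [[-4, -4], [10, 8]].
Characteristic polynomial det(A - λI) = λ^2 - 4λ + 8 = 0.
Eigenvalues λ = 2 ± 2i (complex conjugate pair).
For λ=2+2i: an eigenvector is (1,-2) - i(1,-1) = (1 - i, -2 + i).
A real fundamental pair from Re and Im of e^((2+2i)t)v: X_1 = e^(2t)(cos(2t)·(1,-2) + sin(2t)·(1,-1)), X_2 = e^(2t)(sin(2t)·(1,-2) - cos(2t)·(1,-1)).
General solution: C_1X_1 + C_2X_2.

x(t) = C_1e^(2t)sin(2t) + C_1e^(2t)cos(2t) + C_2e^(2t)sin(2t) - C_2e^(2t)cos(2t), z(t) = -C_1e^(2t)sin(2t) - 2C_1e^(2t)cos(2t) - 2C_2e^(2t)sin(2t) + C_2e^(2t)cos(2t)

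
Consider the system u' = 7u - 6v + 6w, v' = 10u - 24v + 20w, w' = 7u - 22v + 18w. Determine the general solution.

u(t) = 2C_1e^(4t) - C_3e^(t), v(t) = C_2e^(-4t) + 2C_3e^(t), w(t) = -C_1e^(4t) + C_2e^(-4t) + 3C_3e^(t)

Coefficient matrix A = [[7, -6, 6], [10, -24, 20], [7, -22, 18]].
det(A - λI) = 0 gives eigenvalues λ = 4, -4, 1.
For λ=4: eigenvector (2,0,-1).
For λ=-4: eigenvector (0,1,1).
For λ=1: eigenvector (-1,2,3).
General solution: C_1e^(4t)(2,0,-1) + C_2e^(-4t)(0,1,1) + C_3e^(t)(-1,2,3).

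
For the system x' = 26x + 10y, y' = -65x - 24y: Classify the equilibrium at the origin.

unstable spiral

A = [[26,10],[-65,-24]]; det(A-λI) = λ^2 - 2λ + 26.
λ = 1 ± 5i: positive real part.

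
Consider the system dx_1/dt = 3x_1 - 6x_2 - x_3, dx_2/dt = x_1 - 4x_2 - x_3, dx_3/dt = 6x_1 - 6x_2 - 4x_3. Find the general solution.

Coefficient matrix A = [[3, -6, -1], [1, -4, -1], [6, -6, -4]].
det(A - λI) = 0 gives eigenvalues λ = -4, -3, 2.
For λ=-4: eigenvector (1,1,1).
For λ=-3: eigenvector (1,1,0).
For λ=2: eigenvector (1,0,1).
General solution: K_1e^(-4t)(1,1,1) + K_2e^(-3t)(1,1,0) + K_3e^(2t)(1,0,1).

x_1(t) = K_1e^(-4t) + K_2e^(-3t) + K_3e^(2t), x_2(t) = K_1e^(-4t) + K_2e^(-3t), x_3(t) = K_1e^(-4t) + K_3e^(2t)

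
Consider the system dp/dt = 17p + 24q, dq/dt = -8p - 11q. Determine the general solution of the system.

Coefficient matrix A = [[17, 24], [-8, -11]].
Characteristic polynomial det(A - λI) = λ^2 - 6λ + 5 = 0.
Eigenvalues λ = 1, 5.
For λ=1: (A-λI) row 1 is [16, 24], so an eigenvector is (-3, 2).
For λ=5: (A-λI) row 1 is [12, 24], so an eigenvector is (2, -1).
General solution: c_1e^(t)(-3,2) + c_2e^(5t)(2,-1).

p(t) = -3c_1e^(t) + 2c_2e^(5t), q(t) = 2c_1e^(t) - c_2e^(5t)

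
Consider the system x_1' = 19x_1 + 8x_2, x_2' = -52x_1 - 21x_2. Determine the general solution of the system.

Coefficient matrix A = [[19, 8], [-52, -21]].
Characteristic polynomial det(A - λI) = λ^2 + 2λ + 17 = 0.
Eigenvalues λ = -1 ± 4i (complex conjugate pair).
For λ=-1+4i: an eigenvector is (1,-3) - i(-1,2) = (1 + i, -3 - 2i).
A real fundamental pair from Re and Im of e^((-1+4i)t)v: X_1 = e^(-t)(cos(4t)·(1,-3) + sin(4t)·(-1,2)), X_2 = e^(-t)(sin(4t)·(1,-3) - cos(4t)·(-1,2)).
General solution: c_1X_1 + c_2X_2.

x_1(t) = -c_1e^(-t)sin(4t) + c_1e^(-t)cos(4t) + c_2e^(-t)sin(4t) + c_2e^(-t)cos(4t), x_2(t) = 2c_1e^(-t)sin(4t) - 3c_1e^(-t)cos(4t) - 3c_2e^(-t)sin(4t) - 2c_2e^(-t)cos(4t)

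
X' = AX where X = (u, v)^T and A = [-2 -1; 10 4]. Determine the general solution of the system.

Coefficient matrix A = [[-2, -1], [10, 4]].
Characteristic polynomial det(A - λI) = λ^2 - 2λ + 2 = 0.
Eigenvalues λ = 1 ± i (complex conjugate pair).
For λ=1+i: an eigenvector is (0,1) - i(-1,3) = (0 + i, 1 - 3i).
A real fundamental pair from Re and Im of e^((1+i)t)v: X_1 = e^(t)(cos(t)·(0,1) + sin(t)·(-1,3)), X_2 = e^(t)(sin(t)·(0,1) - cos(t)·(-1,3)).
General solution: K_1X_1 + K_2X_2.

u(t) = -K_1e^(t)sin(t) + K_2e^(t)cos(t), v(t) = 3K_1e^(t)sin(t) + K_1e^(t)cos(t) + K_2e^(t)sin(t) - 3K_2e^(t)cos(t)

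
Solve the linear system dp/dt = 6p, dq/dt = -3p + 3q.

Coefficient matrix A = [[6, 0], [-3, 3]].
Characteristic polynomial det(A - λI) = λ^2 - 9λ + 18 = 0.
Eigenvalues λ = 6, 3.
For λ=6: (A-λI) row 2 is [-3, -3], so an eigenvector is (1, -1).
For λ=3: (A-λI) row 1 is [3, 0], so an eigenvector is (0, -1).
General solution: C_1e^(6t)(1,-1) + C_2e^(3t)(0,-1).

p(t) = C_1e^(6t), q(t) = -C_1e^(6t) - C_2e^(3t)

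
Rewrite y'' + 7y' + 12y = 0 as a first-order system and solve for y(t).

y(t) = C_1e^(-3t) + C_2e^(-4t)

Let x_1 = y, x_2 = y'. Then x_1' = x_2 and x_2' = -12x_1 - 7x_2.
A = [[0,1],[-12,-7]]; det(A-λI) = λ^2 + 7λ + 12.
Eigenvalues λ = -3, -4 with eigenvectors (1,-3), (1,-4).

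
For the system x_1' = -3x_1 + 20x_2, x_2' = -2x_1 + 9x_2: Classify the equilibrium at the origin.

unstable spiral

A = [[-3,20],[-2,9]]; det(A-λI) = λ^2 - 6λ + 13.
λ = 3 ± 2i: positive real part.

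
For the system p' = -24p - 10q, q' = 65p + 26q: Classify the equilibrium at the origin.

A = [[-24,-10],[65,26]]; det(A-λI) = λ^2 - 2λ + 26.
λ = 1 ± 5i: positive real part.

unstable spiral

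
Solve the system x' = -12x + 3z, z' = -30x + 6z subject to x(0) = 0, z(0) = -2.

Coefficient matrix A = [[-12, 3], [-30, 6]].
Characteristic polynomial det(A - λI) = λ^2 + 6λ + 18 = 0.
Eigenvalues λ = -3 ± 3i (complex conjugate pair).
For λ=-3+3i: an eigenvector is (0,-1) - i(-1,-3) = (0 + i, -1 + 3i).
A real fundamental pair from Re and Im of e^((-3+3i)t)v: X_1 = e^(-3t)(cos(3t)·(0,-1) + sin(3t)·(-1,-3)), X_2 = e^(-3t)(sin(3t)·(0,-1) - cos(3t)·(-1,-3)).
General solution: C_1X_1 + C_2X_2.
Applying x(0)=0, z(0)=-2 gives C_1=2, C_2=0.

x(t) = -2e^(-3t)sin(3t), z(t) = -6e^(-3t)sin(3t) - 2e^(-3t)cos(3t)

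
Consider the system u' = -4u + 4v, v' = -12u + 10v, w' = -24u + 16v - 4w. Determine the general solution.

u(t) = K_1e^(4t) - 2K_2e^(2t), v(t) = 2K_1e^(4t) - 3K_2e^(2t), w(t) = K_1e^(4t) + K_3e^(-4t)

Coefficient matrix A = [[-4, 4, 0], [-12, 10, 0], [-24, 16, -4]].
det(A - λI) = 0 gives eigenvalues λ = 4, 2, -4.
For λ=4: eigenvector (1,2,1).
For λ=2: eigenvector (-2,-3,0).
For λ=-4: eigenvector (0,0,1).
General solution: K_1e^(4t)(1,2,1) + K_2e^(2t)(-2,-3,0) + K_3e^(-4t)(0,0,1).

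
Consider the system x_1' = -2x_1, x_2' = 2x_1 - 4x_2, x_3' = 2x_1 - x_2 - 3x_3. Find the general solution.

Coefficient matrix A = [[-2, 0, 0], [2, -4, 0], [2, -1, -3]].
det(A - λI) = 0 gives eigenvalues λ = -3, -4, -2.
For λ=-3: eigenvector (0,0,1).
For λ=-4: eigenvector (0,1,1).
For λ=-2: eigenvector (1,1,1).
General solution: K_1e^(-3t)(0,0,1) + K_2e^(-4t)(0,1,1) + K_3e^(-2t)(1,1,1).

x_1(t) = K_3e^(-2t), x_2(t) = K_2e^(-4t) + K_3e^(-2t), x_3(t) = K_1e^(-3t) + K_2e^(-4t) + K_3e^(-2t)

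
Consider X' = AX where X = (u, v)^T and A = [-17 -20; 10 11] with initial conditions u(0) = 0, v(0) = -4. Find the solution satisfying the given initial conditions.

u(t) = 40e^(-3t)sin(2t), v(t) = -28e^(-3t)sin(2t) - 4e^(-3t)cos(2t)

Coefficient matrix A = [[-17, -20], [10, 11]].
Characteristic polynomial det(A - λI) = λ^2 + 6λ + 13 = 0.
Eigenvalues λ = -3 ± 2i (complex conjugate pair).
For λ=-3+2i: an eigenvector is (3,-2) - i(-1,1) = (3 + i, -2 - i).
A real fundamental pair from Re and Im of e^((-3+2i)t)v: X_1 = e^(-3t)(cos(2t)·(3,-2) + sin(2t)·(-1,1)), X_2 = e^(-3t)(sin(2t)·(3,-2) - cos(2t)·(-1,1)).
General solution: K_1X_1 + K_2X_2.
Applying u(0)=0, v(0)=-4 gives K_1=-4, K_2=12.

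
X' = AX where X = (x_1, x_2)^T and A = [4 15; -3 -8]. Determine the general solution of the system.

Coefficient matrix A = [[4, 15], [-3, -8]].
Characteristic polynomial det(A - λI) = λ^2 + 4λ + 13 = 0.
Eigenvalues λ = -2 ± 3i (complex conjugate pair).
For λ=-2+3i: an eigenvector is (2,-1) - i(-1,0) = (2 + i, -1).
A real fundamental pair from Re and Im of e^((-2+3i)t)v: X_1 = e^(-2t)(cos(3t)·(2,-1) + sin(3t)·(-1,0)), X_2 = e^(-2t)(sin(3t)·(2,-1) - cos(3t)·(-1,0)).
General solution: C_1X_1 + C_2X_2.

x_1(t) = -C_1e^(-2t)sin(3t) + 2C_1e^(-2t)cos(3t) + 2C_2e^(-2t)sin(3t) + C_2e^(-2t)cos(3t), x_2(t) = -C_1e^(-2t)cos(3t) - C_2e^(-2t)sin(3t)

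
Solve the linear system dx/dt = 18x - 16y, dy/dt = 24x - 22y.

Coefficient matrix A = [[18, -16], [24, -22]].
Characteristic polynomial det(A - λI) = λ^2 + 4λ - 12 = 0.
Eigenvalues λ = 2, -6.
For λ=2: (A-λI) row 1 is [16, -16], so an eigenvector is (1, 1).
For λ=-6: (A-λI) row 1 is [24, -16], so an eigenvector is (2, 3).
General solution: c_1e^(2t)(1,1) + c_2e^(-6t)(2,3).

x(t) = c_1e^(2t) + 2c_2e^(-6t), y(t) = c_1e^(2t) + 3c_2e^(-6t)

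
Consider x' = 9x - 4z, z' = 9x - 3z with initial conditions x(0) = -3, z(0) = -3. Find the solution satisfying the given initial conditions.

Coefficient matrix A = [[9, -4], [9, -3]].
Characteristic polynomial det(A - λI) = λ^2 - 6λ + 9 = 0.
Single eigenvalue λ = 3 with algebraic multiplicity 2.
Eigenvector v = (2,3); generalized eigenvector w with (A-λI)w=v is (-1,-2).
General solution: e^(3t)[C_1·v + C_2·(t·v + w)].
Applying x(0)=-3, z(0)=-3 gives C_1=-3, C_2=-3.

x(t) = -6te^(3t) - 3e^(3t), z(t) = -9te^(3t) - 3e^(3t)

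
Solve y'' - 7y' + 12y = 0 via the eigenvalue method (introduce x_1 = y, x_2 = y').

y(t) = C_1e^(3t) + C_2e^(4t)

Let x_1 = y, x_2 = y'. Then x_1' = x_2 and x_2' = -12x_1 + 7x_2.
A = [[0,1],[-12,7]]; det(A-λI) = λ^2 - 7λ + 12.
Eigenvalues λ = 3, 4 with eigenvectors (1,3), (1,4).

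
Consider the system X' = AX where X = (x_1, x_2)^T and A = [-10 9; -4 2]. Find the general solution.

x_1(t) = 3K_1e^(-4t) + 3K_2te^(-4t) + K_2e^(-4t), x_2(t) = 2K_1e^(-4t) + 2K_2te^(-4t) + K_2e^(-4t)

Coefficient matrix A = [[-10, 9], [-4, 2]].
Characteristic polynomial det(A - λI) = λ^2 + 8λ + 16 = 0.
Single eigenvalue λ = -4 with algebraic multiplicity 2.
Eigenvector v = (3,2); generalized eigenvector w with (A-λI)w=v is (1,1).
General solution: e^(-4t)[K_1·v + K_2·(t·v + w)].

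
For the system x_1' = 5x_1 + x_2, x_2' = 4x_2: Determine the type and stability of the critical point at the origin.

unstable node

A = [[5,1],[0,4]]; det(A-λI) = λ^2 - 9λ + 20.
λ = 4, 5: both positive.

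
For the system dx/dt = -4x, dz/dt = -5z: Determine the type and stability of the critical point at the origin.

A = [[-4,0],[0,-5]]; det(A-λI) = λ^2 + 9λ + 20.
λ = -5, -4: both negative.

stable node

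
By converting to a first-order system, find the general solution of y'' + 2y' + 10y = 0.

Let x_1 = y, x_2 = y'. Then x_1' = x_2 and x_2' = -10x_1 - 2x_2.
A = [[0,1],[-10,-2]]; det(A-λI) = λ^2 + 2λ + 10.
Eigenvalues λ = -1 ± 3i.

y(t) = C_1e^(-t)cos(3t) + C_2e^(-t)sin(3t)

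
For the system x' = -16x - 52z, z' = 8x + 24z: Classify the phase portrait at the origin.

unstable spiral

A = [[-16,-52],[8,24]]; det(A-λI) = λ^2 - 8λ + 32.
λ = 4 ± 4i: positive real part.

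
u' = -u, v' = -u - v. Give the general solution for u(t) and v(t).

Coefficient matrix A = [[-1, 0], [-1, -1]].
Characteristic polynomial det(A - λI) = λ^2 + 2λ + 1 = 0.
Single eigenvalue λ = -1 with algebraic multiplicity 2.
Eigenvector v = (0,-1); generalized eigenvector w with (A-λI)w=v is (1,2).
General solution: e^(-t)[C_1·v + C_2·(t·v + w)].

u(t) = C_2e^(-t), v(t) = -C_1e^(-t) - C_2te^(-t) + 2C_2e^(-t)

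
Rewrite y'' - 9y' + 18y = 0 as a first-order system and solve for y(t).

Let x_1 = y, x_2 = y'. Then x_1' = x_2 and x_2' = -18x_1 + 9x_2.
A = [[0,1],[-18,9]]; det(A-λI) = λ^2 - 9λ + 18.
Eigenvalues λ = 6, 3 with eigenvectors (1,6), (1,3).

y(t) = K_1e^(6t) + K_2e^(3t)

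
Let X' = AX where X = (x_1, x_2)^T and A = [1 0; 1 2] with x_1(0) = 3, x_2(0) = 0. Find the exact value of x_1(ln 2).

6

A = [[1,0],[1,2]]; eigenvalues λ = 2, 1.
Eigenvectors: (0,-1) for λ=2, (-1,1) for λ=1.
From the initial condition, c_1 = -3, c_2 = -3.
x_1(ln 2) = (-3)(2^2)(0) + (-3)(2^1)(-1) = 6.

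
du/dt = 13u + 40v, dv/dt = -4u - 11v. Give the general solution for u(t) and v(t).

u(t) = -K_1e^(t)sin(4t) + 3K_1e^(t)cos(4t) + 3K_2e^(t)sin(4t) + K_2e^(t)cos(4t), v(t) = -K_1e^(t)cos(4t) - K_2e^(t)sin(4t)

Coefficient matrix A = [[13, 40], [-4, -11]].
Characteristic polynomial det(A - λI) = λ^2 - 2λ + 17 = 0.
Eigenvalues λ = 1 ± 4i (complex conjugate pair).
For λ=1+4i: an eigenvector is (3,-1) - i(-1,0) = (3 + i, -1).
A real fundamental pair from Re and Im of e^((1+4i)t)v: X_1 = e^(t)(cos(4t)·(3,-1) + sin(4t)·(-1,0)), X_2 = e^(t)(sin(4t)·(3,-1) - cos(4t)·(-1,0)).
General solution: K_1X_1 + K_2X_2.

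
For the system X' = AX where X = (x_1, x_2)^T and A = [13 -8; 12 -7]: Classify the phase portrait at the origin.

unstable node

A = [[13,-8],[12,-7]]; det(A-λI) = λ^2 - 6λ + 5.
λ = 1, 5: both positive.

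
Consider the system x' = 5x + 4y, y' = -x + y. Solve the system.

x(t) = -2K_1e^(3t) - 2K_2te^(3t) - K_2e^(3t), y(t) = K_1e^(3t) + K_2te^(3t)

Coefficient matrix A = [[5, 4], [-1, 1]].
Characteristic polynomial det(A - λI) = λ^2 - 6λ + 9 = 0.
Single eigenvalue λ = 3 with algebraic multiplicity 2.
Eigenvector v = (-2,1); generalized eigenvector w with (A-λI)w=v is (-1,0).
General solution: e^(3t)[K_1·v + K_2·(t·v + w)].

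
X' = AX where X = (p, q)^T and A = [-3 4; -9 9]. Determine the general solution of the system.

p(t) = -2c_1e^(3t) - 2c_2te^(3t) + c_2e^(3t), q(t) = -3c_1e^(3t) - 3c_2te^(3t) + c_2e^(3t)

Coefficient matrix A = [[-3, 4], [-9, 9]].
Characteristic polynomial det(A - λI) = λ^2 - 6λ + 9 = 0.
Single eigenvalue λ = 3 with algebraic multiplicity 2.
Eigenvector v = (-2,-3); generalized eigenvector w with (A-λI)w=v is (1,1).
General solution: e^(3t)[c_1·v + c_2·(t·v + w)].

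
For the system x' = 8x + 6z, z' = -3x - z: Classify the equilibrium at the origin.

A = [[8,6],[-3,-1]]; det(A-λI) = λ^2 - 7λ + 10.
λ = 2, 5: both positive.

unstable node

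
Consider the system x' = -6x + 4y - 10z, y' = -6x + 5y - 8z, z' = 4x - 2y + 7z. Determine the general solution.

x(t) = C_1e^(2t) + 2C_2e^(t) + 2C_3e^(3t), y(t) = 2C_1e^(2t) + C_2e^(t) + 2C_3e^(3t), z(t) = -C_2e^(t) - C_3e^(3t)

Coefficient matrix A = [[-6, 4, -10], [-6, 5, -8], [4, -2, 7]].
det(A - λI) = 0 gives eigenvalues λ = 2, 1, 3.
For λ=2: eigenvector (1,2,0).
For λ=1: eigenvector (2,1,-1).
For λ=3: eigenvector (2,2,-1).
General solution: C_1e^(2t)(1,2,0) + C_2e^(t)(2,1,-1) + C_3e^(3t)(2,2,-1).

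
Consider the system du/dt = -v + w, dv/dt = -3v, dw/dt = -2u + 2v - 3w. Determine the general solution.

u(t) = K_1e^(-3t) + K_2e^(-2t) + K_3e^(-t), v(t) = K_1e^(-3t), w(t) = -2K_1e^(-3t) - 2K_2e^(-2t) - K_3e^(-t)

Coefficient matrix A = [[0, -1, 1], [0, -3, 0], [-2, 2, -3]].
det(A - λI) = 0 gives eigenvalues λ = -3, -2, -1.
For λ=-3: eigenvector (1,1,-2).
For λ=-2: eigenvector (1,0,-2).
For λ=-1: eigenvector (1,0,-1).
General solution: K_1e^(-3t)(1,1,-2) + K_2e^(-2t)(1,0,-2) + K_3e^(-t)(1,0,-1).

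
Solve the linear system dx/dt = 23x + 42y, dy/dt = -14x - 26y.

x(t) = -3C_1e^(-5t) - 2C_2e^(2t), y(t) = 2C_1e^(-5t) + C_2e^(2t)

Coefficient matrix A = [[23, 42], [-14, -26]].
Characteristic polynomial det(A - λI) = λ^2 + 3λ - 10 = 0.
Eigenvalues λ = -5, 2.
For λ=-5: (A-λI) row 1 is [28, 42], so an eigenvector is (-3, 2).
For λ=2: (A-λI) row 1 is [21, 42], so an eigenvector is (-2, 1).
General solution: C_1e^(-5t)(-3,2) + C_2e^(2t)(-2,1).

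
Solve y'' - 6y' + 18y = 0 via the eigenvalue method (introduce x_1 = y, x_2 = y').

y(t) = K_1e^(3t)cos(3t) + K_2e^(3t)sin(3t)

Let x_1 = y, x_2 = y'. Then x_1' = x_2 and x_2' = -18x_1 + 6x_2.
A = [[0,1],[-18,6]]; det(A-λI) = λ^2 - 6λ + 18.
Eigenvalues λ = 3 ± 3i.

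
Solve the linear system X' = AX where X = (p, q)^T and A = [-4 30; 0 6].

p(t) = -K_1e^(-4t) + 3K_2e^(6t), q(t) = K_2e^(6t)

Coefficient matrix A = [[-4, 30], [0, 6]].
Characteristic polynomial det(A - λI) = λ^2 - 2λ - 24 = 0.
Eigenvalues λ = -4, 6.
For λ=-4: (A-λI) row 1 is [0, 30], so an eigenvector is (-1, 0).
For λ=6: (A-λI) row 1 is [-10, 30], so an eigenvector is (3, 1).
General solution: K_1e^(-4t)(-1,0) + K_2e^(6t)(3,1).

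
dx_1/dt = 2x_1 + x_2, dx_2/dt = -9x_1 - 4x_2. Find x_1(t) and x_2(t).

x_1(t) = -C_1e^(-t) - C_2te^(-t), x_2(t) = 3C_1e^(-t) + 3C_2te^(-t) - C_2e^(-t)

Coefficient matrix A = [[2, 1], [-9, -4]].
Characteristic polynomial det(A - λI) = λ^2 + 2λ + 1 = 0.
Single eigenvalue λ = -1 with algebraic multiplicity 2.
Eigenvector v = (-1,3); generalized eigenvector w with (A-λI)w=v is (0,-1).
General solution: e^(-t)[C_1·v + C_2·(t·v + w)].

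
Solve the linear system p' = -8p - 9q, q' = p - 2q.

Coefficient matrix A = [[-8, -9], [1, -2]].
Characteristic polynomial det(A - λI) = λ^2 + 10λ + 25 = 0.
Single eigenvalue λ = -5 with algebraic multiplicity 2.
Eigenvector v = (3,-1); generalized eigenvector w with (A-λI)w=v is (-1,0).
General solution: e^(-5t)[C_1·v + C_2·(t·v + w)].

p(t) = 3C_1e^(-5t) + 3C_2te^(-5t) - C_2e^(-5t), q(t) = -C_1e^(-5t) - C_2te^(-5t)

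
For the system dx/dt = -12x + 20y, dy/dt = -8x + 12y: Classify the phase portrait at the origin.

A = [[-12,20],[-8,12]]; det(A-λI) = λ^2 + 16.
λ = 0 ± 4i: zero real part.

center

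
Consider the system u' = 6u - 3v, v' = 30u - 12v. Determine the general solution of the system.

Coefficient matrix A = [[6, -3], [30, -12]].
Characteristic polynomial det(A - λI) = λ^2 + 6λ + 18 = 0.
Eigenvalues λ = -3 ± 3i (complex conjugate pair).
For λ=-3+3i: an eigenvector is (-1,-3) - i(0,-1) = (-1, -3 + i).
A real fundamental pair from Re and Im of e^((-3+3i)t)v: X_1 = e^(-3t)(cos(3t)·(-1,-3) + sin(3t)·(0,-1)), X_2 = e^(-3t)(sin(3t)·(-1,-3) - cos(3t)·(0,-1)).
General solution: K_1X_1 + K_2X_2.

u(t) = -K_1e^(-3t)cos(3t) - K_2e^(-3t)sin(3t), v(t) = -K_1e^(-3t)sin(3t) - 3K_1e^(-3t)cos(3t) - 3K_2e^(-3t)sin(3t) + K_2e^(-3t)cos(3t)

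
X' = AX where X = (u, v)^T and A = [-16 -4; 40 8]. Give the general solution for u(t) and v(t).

Coefficient matrix A = [[-16, -4], [40, 8]].
Characteristic polynomial det(A - λI) = λ^2 + 8λ + 32 = 0.
Eigenvalues λ = -4 ± 4i (complex conjugate pair).
For λ=-4+4i: an eigenvector is (0,1) - i(-1,3) = (0 + i, 1 - 3i).
A real fundamental pair from Re and Im of e^((-4+4i)t)v: X_1 = e^(-4t)(cos(4t)·(0,1) + sin(4t)·(-1,3)), X_2 = e^(-4t)(sin(4t)·(0,1) - cos(4t)·(-1,3)).
General solution: C_1X_1 + C_2X_2.

u(t) = -C_1e^(-4t)sin(4t) + C_2e^(-4t)cos(4t), v(t) = 3C_1e^(-4t)sin(4t) + C_1e^(-4t)cos(4t) + C_2e^(-4t)sin(4t) - 3C_2e^(-4t)cos(4t)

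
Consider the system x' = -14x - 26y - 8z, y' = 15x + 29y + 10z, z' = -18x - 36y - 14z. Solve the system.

Coefficient matrix A = [[-14, -26, -8], [15, 29, 10], [-18, -36, -14]].
det(A - λI) = 0 gives eigenvalues λ = 4, -1, -2.
For λ=4: eigenvector (1,-1,1).
For λ=-1: eigenvector (2,-1,0).
For λ=-2: eigenvector (-2,0,3).
General solution: K_1e^(4t)(1,-1,1) + K_2e^(-t)(2,-1,0) + K_3e^(-2t)(-2,0,3).

x(t) = K_1e^(4t) + 2K_2e^(-t) - 2K_3e^(-2t), y(t) = -K_1e^(4t) - K_2e^(-t), z(t) = K_1e^(4t) + 3K_3e^(-2t)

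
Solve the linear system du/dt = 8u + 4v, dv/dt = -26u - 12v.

Coefficient matrix A = [[8, 4], [-26, -12]].
Characteristic polynomial det(A - λI) = λ^2 + 4λ + 8 = 0.
Eigenvalues λ = -2 ± 2i (complex conjugate pair).
For λ=-2+2i: an eigenvector is (1,-3) - i(-1,2) = (1 + i, -3 - 2i).
A real fundamental pair from Re and Im of e^((-2+2i)t)v: X_1 = e^(-2t)(cos(2t)·(1,-3) + sin(2t)·(-1,2)), X_2 = e^(-2t)(sin(2t)·(1,-3) - cos(2t)·(-1,2)).
General solution: c_1X_1 + c_2X_2.

u(t) = -c_1e^(-2t)sin(2t) + c_1e^(-2t)cos(2t) + c_2e^(-2t)sin(2t) + c_2e^(-2t)cos(2t), v(t) = 2c_1e^(-2t)sin(2t) - 3c_1e^(-2t)cos(2t) - 3c_2e^(-2t)sin(2t) - 2c_2e^(-2t)cos(2t)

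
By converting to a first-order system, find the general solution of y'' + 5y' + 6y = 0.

y(t) = C_1e^(-2t) + C_2e^(-3t)

Let x_1 = y, x_2 = y'. Then x_1' = x_2 and x_2' = -6x_1 - 5x_2.
A = [[0,1],[-6,-5]]; det(A-λI) = λ^2 + 5λ + 6.
Eigenvalues λ = -2, -3 with eigenvectors (1,-2), (1,-3).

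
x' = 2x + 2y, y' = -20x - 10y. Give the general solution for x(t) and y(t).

Coefficient matrix A = [[2, 2], [-20, -10]].
Characteristic polynomial det(A - λI) = λ^2 + 8λ + 20 = 0.
Eigenvalues λ = -4 ± 2i (complex conjugate pair).
For λ=-4+2i: an eigenvector is (-1,3) - i(0,1) = (-1, 3 - i).
A real fundamental pair from Re and Im of e^((-4+2i)t)v: X_1 = e^(-4t)(cos(2t)·(-1,3) + sin(2t)·(0,1)), X_2 = e^(-4t)(sin(2t)·(-1,3) - cos(2t)·(0,1)).
General solution: c_1X_1 + c_2X_2.

x(t) = -c_1e^(-4t)cos(2t) - c_2e^(-4t)sin(2t), y(t) = c_1e^(-4t)sin(2t) + 3c_1e^(-4t)cos(2t) + 3c_2e^(-4t)sin(2t) - c_2e^(-4t)cos(2t)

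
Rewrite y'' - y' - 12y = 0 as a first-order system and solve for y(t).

Let x_1 = y, x_2 = y'. Then x_1' = x_2 and x_2' = 12x_1 + x_2.
A = [[0,1],[12,1]]; det(A-λI) = λ^2 - λ - 12.
Eigenvalues λ = 4, -3 with eigenvectors (1,4), (1,-3).

y(t) = K_1e^(4t) + K_2e^(-3t)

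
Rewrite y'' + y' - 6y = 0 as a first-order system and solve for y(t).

y(t) = C_1e^(-3t) + C_2e^(2t)

Let x_1 = y, x_2 = y'. Then x_1' = x_2 and x_2' = 6x_1 - x_2.
A = [[0,1],[6,-1]]; det(A-λI) = λ^2 + λ - 6.
Eigenvalues λ = -3, 2 with eigenvectors (1,-3), (1,2).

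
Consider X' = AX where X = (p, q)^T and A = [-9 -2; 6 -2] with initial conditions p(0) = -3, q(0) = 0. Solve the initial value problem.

p(t) = 9e^(-5t) - 12e^(-6t), q(t) = -18e^(-5t) + 18e^(-6t)

Coefficient matrix A = [[-9, -2], [6, -2]].
Characteristic polynomial det(A - λI) = λ^2 + 11λ + 30 = 0.
Eigenvalues λ = -5, -6.
For λ=-5: (A-λI) row 1 is [-4, -2], so an eigenvector is (-1, 2).
For λ=-6: (A-λI) row 1 is [-3, -2], so an eigenvector is (2, -3).
General solution: c_1e^(-5t)(-1,2) + c_2e^(-6t)(2,-3).
Applying p(0)=-3, q(0)=0 gives c_1=-9, c_2=-6.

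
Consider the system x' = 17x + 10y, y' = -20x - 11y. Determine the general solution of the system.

x(t) = c_1e^(3t)sin(2t) - 2c_1e^(3t)cos(2t) - 2c_2e^(3t)sin(2t) - c_2e^(3t)cos(2t), y(t) = -c_1e^(3t)sin(2t) + 3c_1e^(3t)cos(2t) + 3c_2e^(3t)sin(2t) + c_2e^(3t)cos(2t)

Coefficient matrix A = [[17, 10], [-20, -11]].
Characteristic polynomial det(A - λI) = λ^2 - 6λ + 13 = 0.
Eigenvalues λ = 3 ± 2i (complex conjugate pair).
For λ=3+2i: an eigenvector is (-2,3) - i(1,-1) = (-2 - i, 3 + i).
A real fundamental pair from Re and Im of e^((3+2i)t)v: X_1 = e^(3t)(cos(2t)·(-2,3) + sin(2t)·(1,-1)), X_2 = e^(3t)(sin(2t)·(-2,3) - cos(2t)·(1,-1)).
General solution: c_1X_1 + c_2X_2.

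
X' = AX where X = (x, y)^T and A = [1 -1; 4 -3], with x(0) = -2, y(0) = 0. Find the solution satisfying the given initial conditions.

Coefficient matrix A = [[1, -1], [4, -3]].
Characteristic polynomial det(A - λI) = λ^2 + 2λ + 1 = 0.
Single eigenvalue λ = -1 with algebraic multiplicity 2.
Eigenvector v = (-1,-2); generalized eigenvector w with (A-λI)w=v is (-2,-3).
General solution: e^(-t)[c_1·v + c_2·(t·v + w)].
Applying x(0)=-2, y(0)=0 gives c_1=-6, c_2=4.

x(t) = -4te^(-t) - 2e^(-t), y(t) = -8te^(-t)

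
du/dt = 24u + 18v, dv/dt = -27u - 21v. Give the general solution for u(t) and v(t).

u(t) = -2K_1e^(-3t) - K_2e^(6t), v(t) = 3K_1e^(-3t) + K_2e^(6t)

Coefficient matrix A = [[24, 18], [-27, -21]].
Characteristic polynomial det(A - λI) = λ^2 - 3λ - 18 = 0.
Eigenvalues λ = -3, 6.
For λ=-3: (A-λI) row 1 is [27, 18], so an eigenvector is (-2, 3).
For λ=6: (A-λI) row 1 is [18, 18], so an eigenvector is (-1, 1).
General solution: K_1e^(-3t)(-2,3) + K_2e^(6t)(-1,1).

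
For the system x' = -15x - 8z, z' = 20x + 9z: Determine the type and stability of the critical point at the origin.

stable spiral

A = [[-15,-8],[20,9]]; det(A-λI) = λ^2 + 6λ + 25.
λ = -3 ± 4i: negative real part.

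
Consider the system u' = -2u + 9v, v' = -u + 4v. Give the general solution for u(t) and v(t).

u(t) = 3c_1e^(t) + 3c_2te^(t) + 2c_2e^(t), v(t) = c_1e^(t) + c_2te^(t) + c_2e^(t)

Coefficient matrix A = [[-2, 9], [-1, 4]].
Characteristic polynomial det(A - λI) = λ^2 - 2λ + 1 = 0.
Single eigenvalue λ = 1 with algebraic multiplicity 2.
Eigenvector v = (3,1); generalized eigenvector w with (A-λI)w=v is (2,1).
General solution: e^(t)[c_1·v + c_2·(t·v + w)].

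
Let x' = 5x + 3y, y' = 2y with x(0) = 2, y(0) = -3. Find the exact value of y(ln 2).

A = [[5,3],[0,2]]; eigenvalues λ = 5, 2.
Eigenvectors: (-1,0) for λ=5, (1,-1) for λ=2.
From the initial condition, c_1 = 1, c_2 = 3.
y(ln 2) = (1)(2^5)(0) + (3)(2^2)(-1) = -12.

-12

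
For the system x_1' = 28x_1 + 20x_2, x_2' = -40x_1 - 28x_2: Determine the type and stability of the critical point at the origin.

A = [[28,20],[-40,-28]]; det(A-λI) = λ^2 + 16.
λ = 0 ± 4i: zero real part.

center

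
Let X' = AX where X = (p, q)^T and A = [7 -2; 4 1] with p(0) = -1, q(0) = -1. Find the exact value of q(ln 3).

-243

A = [[7,-2],[4,1]]; eigenvalues λ = 3, 5.
Eigenvectors: (-1,-2) for λ=3, (-1,-1) for λ=5.
From the initial condition, c_1 = 0, c_2 = 1.
q(ln 3) = (0)(3^3)(-2) + (1)(3^5)(-1) = -243.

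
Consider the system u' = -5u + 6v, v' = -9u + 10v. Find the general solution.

Coefficient matrix A = [[-5, 6], [-9, 10]].
Characteristic polynomial det(A - λI) = λ^2 - 5λ + 4 = 0.
Eigenvalues λ = 4, 1.
For λ=4: (A-λI) row 1 is [-9, 6], so an eigenvector is (2, 3).
For λ=1: (A-λI) row 1 is [-6, 6], so an eigenvector is (-1, -1).
General solution: c_1e^(4t)(2,3) + c_2e^(t)(-1,-1).

u(t) = 2c_1e^(4t) - c_2e^(t), v(t) = 3c_1e^(4t) - c_2e^(t)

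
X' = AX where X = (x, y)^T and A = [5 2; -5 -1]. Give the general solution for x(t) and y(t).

Coefficient matrix A = [[5, 2], [-5, -1]].
Characteristic polynomial det(A - λI) = λ^2 - 4λ + 5 = 0.
Eigenvalues λ = 2 ± i (complex conjugate pair).
For λ=2+i: an eigenvector is (1,-1) - i(1,-2) = (1 - i, -1 + 2i).
A real fundamental pair from Re and Im of e^((2+i)t)v: X_1 = e^(2t)(cos(t)·(1,-1) + sin(t)·(1,-2)), X_2 = e^(2t)(sin(t)·(1,-1) - cos(t)·(1,-2)).
General solution: c_1X_1 + c_2X_2.

x(t) = c_1e^(2t)sin(t) + c_1e^(2t)cos(t) + c_2e^(2t)sin(t) - c_2e^(2t)cos(t), y(t) = -2c_1e^(2t)sin(t) - c_1e^(2t)cos(t) - c_2e^(2t)sin(t) + 2c_2e^(2t)cos(t)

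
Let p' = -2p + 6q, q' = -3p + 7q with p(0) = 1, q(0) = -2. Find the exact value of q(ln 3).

-396

A = [[-2,6],[-3,7]]; eigenvalues λ = 1, 4.
Eigenvectors: (2,1) for λ=1, (-1,-1) for λ=4.
From the initial condition, c_1 = 3, c_2 = 5.
q(ln 3) = (3)(3^1)(1) + (5)(3^4)(-1) = -396.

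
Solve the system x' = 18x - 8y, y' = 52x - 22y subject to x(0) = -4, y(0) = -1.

Coefficient matrix A = [[18, -8], [52, -22]].
Characteristic polynomial det(A - λI) = λ^2 + 4λ + 20 = 0.
Eigenvalues λ = -2 ± 4i (complex conjugate pair).
For λ=-2+4i: an eigenvector is (1,3) - i(-1,-2) = (1 + i, 3 + 2i).
A real fundamental pair from Re and Im of e^((-2+4i)t)v: X_1 = e^(-2t)(cos(4t)·(1,3) + sin(4t)·(-1,-2)), X_2 = e^(-2t)(sin(4t)·(1,3) - cos(4t)·(-1,-2)).
General solution: C_1X_1 + C_2X_2.
Applying x(0)=-4, y(0)=-1 gives C_1=7, C_2=-11.

x(t) = -18e^(-2t)sin(4t) - 4e^(-2t)cos(4t), y(t) = -47e^(-2t)sin(4t) - e^(-2t)cos(4t)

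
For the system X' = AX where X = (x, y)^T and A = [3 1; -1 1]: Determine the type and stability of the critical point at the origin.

unstable improper node

A = [[3,1],[-1,1]]; det(A-λI) = λ^2 - 4λ + 4.
repeated λ = 2 with a single eigenvector.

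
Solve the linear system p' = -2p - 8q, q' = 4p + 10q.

Coefficient matrix A = [[-2, -8], [4, 10]].
Characteristic polynomial det(A - λI) = λ^2 - 8λ + 12 = 0.
Eigenvalues λ = 2, 6.
For λ=2: (A-λI) row 1 is [-4, -8], so an eigenvector is (2, -1).
For λ=6: (A-λI) row 1 is [-8, -8], so an eigenvector is (-1, 1).
General solution: c_1e^(2t)(2,-1) + c_2e^(6t)(-1,1).

p(t) = 2c_1e^(2t) - c_2e^(6t), q(t) = -c_1e^(2t) + c_2e^(6t)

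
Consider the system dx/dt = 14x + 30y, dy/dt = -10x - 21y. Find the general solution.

Coefficient matrix A = [[14, 30], [-10, -21]].
Characteristic polynomial det(A - λI) = λ^2 + 7λ + 6 = 0.
Eigenvalues λ = -6, -1.
For λ=-6: (A-λI) row 1 is [20, 30], so an eigenvector is (3, -2).
For λ=-1: (A-λI) row 1 is [15, 30], so an eigenvector is (-2, 1).
General solution: K_1e^(-6t)(3,-2) + K_2e^(-t)(-2,1).

x(t) = 3K_1e^(-6t) - 2K_2e^(-t), y(t) = -2K_1e^(-6t) + K_2e^(-t)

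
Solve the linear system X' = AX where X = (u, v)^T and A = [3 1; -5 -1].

u(t) = -c_1e^(t)sin(t) + c_2e^(t)cos(t), v(t) = 2c_1e^(t)sin(t) - c_1e^(t)cos(t) - c_2e^(t)sin(t) - 2c_2e^(t)cos(t)

Coefficient matrix A = [[3, 1], [-5, -1]].
Characteristic polynomial det(A - λI) = λ^2 - 2λ + 2 = 0.
Eigenvalues λ = 1 ± i (complex conjugate pair).
For λ=1+i: an eigenvector is (0,-1) - i(-1,2) = (0 + i, -1 - 2i).
A real fundamental pair from Re and Im of e^((1+i)t)v: X_1 = e^(t)(cos(t)·(0,-1) + sin(t)·(-1,2)), X_2 = e^(t)(sin(t)·(0,-1) - cos(t)·(-1,2)).
General solution: c_1X_1 + c_2X_2.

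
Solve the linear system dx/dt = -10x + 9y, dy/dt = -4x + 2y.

x(t) = -3K_1e^(-4t) - 3K_2te^(-4t) - K_2e^(-4t), y(t) = -2K_1e^(-4t) - 2K_2te^(-4t) - K_2e^(-4t)

Coefficient matrix A = [[-10, 9], [-4, 2]].
Characteristic polynomial det(A - λI) = λ^2 + 8λ + 16 = 0.
Single eigenvalue λ = -4 with algebraic multiplicity 2.
Eigenvector v = (-3,-2); generalized eigenvector w with (A-λI)w=v is (-1,-1).
General solution: e^(-4t)[K_1·v + K_2·(t·v + w)].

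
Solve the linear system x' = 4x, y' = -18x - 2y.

x(t) = K_1e^(4t), y(t) = -3K_1e^(4t) + K_2e^(-2t)

Coefficient matrix A = [[4, 0], [-18, -2]].
Characteristic polynomial det(A - λI) = λ^2 - 2λ - 8 = 0.
Eigenvalues λ = 4, -2.
For λ=4: (A-λI) row 2 is [-18, -6], so an eigenvector is (1, -3).
For λ=-2: (A-λI) row 1 is [6, 0], so an eigenvector is (0, 1).
General solution: K_1e^(4t)(1,-3) + K_2e^(-2t)(0,1).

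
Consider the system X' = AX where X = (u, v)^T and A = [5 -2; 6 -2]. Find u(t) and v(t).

Coefficient matrix A = [[5, -2], [6, -2]].
Characteristic polynomial det(A - λI) = λ^2 - 3λ + 2 = 0.
Eigenvalues λ = 2, 1.
For λ=2: (A-λI) row 1 is [3, -2], so an eigenvector is (2, 3).
For λ=1: (A-λI) row 1 is [4, -2], so an eigenvector is (1, 2).
General solution: K_1e^(2t)(2,3) + K_2e^(t)(1,2).

u(t) = 2K_1e^(2t) + K_2e^(t), v(t) = 3K_1e^(2t) + 2K_2e^(t)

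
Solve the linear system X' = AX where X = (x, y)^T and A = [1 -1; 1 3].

Coefficient matrix A = [[1, -1], [1, 3]].
Characteristic polynomial det(A - λI) = λ^2 - 4λ + 4 = 0.
Single eigenvalue λ = 2 with algebraic multiplicity 2.
Eigenvector v = (-1,1); generalized eigenvector w with (A-λI)w=v is (-2,3).
General solution: e^(2t)[C_1·v + C_2·(t·v + w)].

x(t) = -C_1e^(2t) - C_2te^(2t) - 2C_2e^(2t), y(t) = C_1e^(2t) + C_2te^(2t) + 3C_2e^(2t)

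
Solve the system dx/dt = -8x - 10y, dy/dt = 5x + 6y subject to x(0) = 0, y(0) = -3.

Coefficient matrix A = [[-8, -10], [5, 6]].
Characteristic polynomial det(A - λI) = λ^2 + 2λ + 2 = 0.
Eigenvalues λ = -1 ± i (complex conjugate pair).
For λ=-1+i: an eigenvector is (3,-2) - i(-1,1) = (3 + i, -2 - i).
A real fundamental pair from Re and Im of e^((-1+i)t)v: X_1 = e^(-t)(cos(t)·(3,-2) + sin(t)·(-1,1)), X_2 = e^(-t)(sin(t)·(3,-2) - cos(t)·(-1,1)).
General solution: K_1X_1 + K_2X_2.
Applying x(0)=0, y(0)=-3 gives K_1=-3, K_2=9.

x(t) = 30e^(-t)sin(t), y(t) = -21e^(-t)sin(t) - 3e^(-t)cos(t)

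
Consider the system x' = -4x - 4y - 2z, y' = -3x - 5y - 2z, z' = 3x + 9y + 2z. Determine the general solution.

x(t) = C_1e^(-2t) + 2C_2e^(-t) + C_3e^(-4t), y(t) = C_1e^(-2t) + C_2e^(-t) + C_3e^(-4t), z(t) = -3C_1e^(-2t) - 5C_2e^(-t) - 2C_3e^(-4t)

Coefficient matrix A = [[-4, -4, -2], [-3, -5, -2], [3, 9, 2]].
det(A - λI) = 0 gives eigenvalues λ = -2, -1, -4.
For λ=-2: eigenvector (1,1,-3).
For λ=-1: eigenvector (2,1,-5).
For λ=-4: eigenvector (1,1,-2).
General solution: C_1e^(-2t)(1,1,-3) + C_2e^(-t)(2,1,-5) + C_3e^(-4t)(1,1,-2).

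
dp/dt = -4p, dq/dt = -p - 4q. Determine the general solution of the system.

Coefficient matrix A = [[-4, 0], [-1, -4]].
Characteristic polynomial det(A - λI) = λ^2 + 8λ + 16 = 0.
Single eigenvalue λ = -4 with algebraic multiplicity 2.
Eigenvector v = (0,1); generalized eigenvector w with (A-λI)w=v is (-1,-1).
General solution: e^(-4t)[c_1·v + c_2·(t·v + w)].

p(t) = -c_2e^(-4t), q(t) = c_1e^(-4t) + c_2te^(-4t) - c_2e^(-4t)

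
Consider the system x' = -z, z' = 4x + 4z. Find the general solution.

Coefficient matrix A = [[0, -1], [4, 4]].
Characteristic polynomial det(A - λI) = λ^2 - 4λ + 4 = 0.
Single eigenvalue λ = 2 with algebraic multiplicity 2.
Eigenvector v = (1,-2); generalized eigenvector w with (A-λI)w=v is (0,-1).
General solution: e^(2t)[K_1·v + K_2·(t·v + w)].

x(t) = K_1e^(2t) + K_2te^(2t), z(t) = -2K_1e^(2t) - 2K_2te^(2t) - K_2e^(2t)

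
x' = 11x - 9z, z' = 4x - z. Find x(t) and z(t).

x(t) = -3K_1e^(5t) - 3K_2te^(5t) - 2K_2e^(5t), z(t) = -2K_1e^(5t) - 2K_2te^(5t) - K_2e^(5t)

Coefficient matrix A = [[11, -9], [4, -1]].
Characteristic polynomial det(A - λI) = λ^2 - 10λ + 25 = 0.
Single eigenvalue λ = 5 with algebraic multiplicity 2.
Eigenvector v = (-3,-2); generalized eigenvector w with (A-λI)w=v is (-2,-1).
General solution: e^(5t)[K_1·v + K_2·(t·v + w)].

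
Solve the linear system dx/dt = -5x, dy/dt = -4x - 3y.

x(t) = K_2e^(-5t), y(t) = -K_1e^(-3t) + 2K_2e^(-5t)

Coefficient matrix A = [[-5, 0], [-4, -3]].
Characteristic polynomial det(A - λI) = λ^2 + 8λ + 15 = 0.
Eigenvalues λ = -3, -5.
For λ=-3: (A-λI) row 1 is [-2, 0], so an eigenvector is (0, -1).
For λ=-5: (A-λI) row 2 is [-4, 2], so an eigenvector is (1, 2).
General solution: K_1e^(-3t)(0,-1) + K_2e^(-5t)(1,2).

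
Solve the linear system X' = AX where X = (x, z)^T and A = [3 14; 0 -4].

x(t) = c_1e^(3t) - 2c_2e^(-4t), z(t) = c_2e^(-4t)

Coefficient matrix A = [[3, 14], [0, -4]].
Characteristic polynomial det(A - λI) = λ^2 + λ - 12 = 0.
Eigenvalues λ = 3, -4.
For λ=3: (A-λI) row 1 is [0, 14], so an eigenvector is (1, 0).
For λ=-4: (A-λI) row 1 is [7, 14], so an eigenvector is (-2, 1).
General solution: c_1e^(3t)(1,0) + c_2e^(-4t)(-2,1).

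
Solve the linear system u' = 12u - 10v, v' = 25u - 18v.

u(t) = -K_1e^(-3t)sin(5t) - K_1e^(-3t)cos(5t) - K_2e^(-3t)sin(5t) + K_2e^(-3t)cos(5t), v(t) = -2K_1e^(-3t)sin(5t) - K_1e^(-3t)cos(5t) - K_2e^(-3t)sin(5t) + 2K_2e^(-3t)cos(5t)

Coefficient matrix A = [[12, -10], [25, -18]].
Characteristic polynomial det(A - λI) = λ^2 + 6λ + 34 = 0.
Eigenvalues λ = -3 ± 5i (complex conjugate pair).
For λ=-3+5i: an eigenvector is (-1,-1) - i(-1,-2) = (-1 + i, -1 + 2i).
A real fundamental pair from Re and Im of e^((-3+5i)t)v: X_1 = e^(-3t)(cos(5t)·(-1,-1) + sin(5t)·(-1,-2)), X_2 = e^(-3t)(sin(5t)·(-1,-1) - cos(5t)·(-1,-2)).
General solution: K_1X_1 + K_2X_2.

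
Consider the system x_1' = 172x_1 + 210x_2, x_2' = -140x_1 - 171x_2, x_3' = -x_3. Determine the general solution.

x_1(t) = -6K_2e^(-3t) + 5K_3e^(4t), x_2(t) = 5K_2e^(-3t) - 4K_3e^(4t), x_3(t) = K_1e^(-t)

Coefficient matrix A = [[172, 210, 0], [-140, -171, 0], [0, 0, -1]].
det(A - λI) = 0 gives eigenvalues λ = -1, -3, 4.
For λ=-1: eigenvector (0,0,1).
For λ=-3: eigenvector (-6,5,0).
For λ=4: eigenvector (5,-4,0).
General solution: K_1e^(-t)(0,0,1) + K_2e^(-3t)(-6,5,0) + K_3e^(4t)(5,-4,0).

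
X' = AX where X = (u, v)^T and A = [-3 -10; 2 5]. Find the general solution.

Coefficient matrix A = [[-3, -10], [2, 5]].
Characteristic polynomial det(A - λI) = λ^2 - 2λ + 5 = 0.
Eigenvalues λ = 1 ± 2i (complex conjugate pair).
For λ=1+2i: an eigenvector is (1,0) - i(-2,1) = (1 + 2i, 0 - i).
A real fundamental pair from Re and Im of e^((1+2i)t)v: X_1 = e^(t)(cos(2t)·(1,0) + sin(2t)·(-2,1)), X_2 = e^(t)(sin(2t)·(1,0) - cos(2t)·(-2,1)).
General solution: C_1X_1 + C_2X_2.

u(t) = -2C_1e^(t)sin(2t) + C_1e^(t)cos(2t) + C_2e^(t)sin(2t) + 2C_2e^(t)cos(2t), v(t) = C_1e^(t)sin(2t) - C_2e^(t)cos(2t)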